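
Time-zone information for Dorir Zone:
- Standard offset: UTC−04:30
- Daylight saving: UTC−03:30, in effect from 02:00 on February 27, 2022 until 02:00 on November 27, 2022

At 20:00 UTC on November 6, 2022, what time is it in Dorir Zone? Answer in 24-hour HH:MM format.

16:30

At the standard offset (UTC−04:30), 20:00 UTC − 4h30m = 15:30 Dorir Zone standard time.
The standard-time date in Dorir Zone, November 6, 2022, falls between 27 February and 27 November, so daylight saving is in effect and Dorir Zone is at UTC−03:30.
20:00 UTC − 3h30m = 16:30 local.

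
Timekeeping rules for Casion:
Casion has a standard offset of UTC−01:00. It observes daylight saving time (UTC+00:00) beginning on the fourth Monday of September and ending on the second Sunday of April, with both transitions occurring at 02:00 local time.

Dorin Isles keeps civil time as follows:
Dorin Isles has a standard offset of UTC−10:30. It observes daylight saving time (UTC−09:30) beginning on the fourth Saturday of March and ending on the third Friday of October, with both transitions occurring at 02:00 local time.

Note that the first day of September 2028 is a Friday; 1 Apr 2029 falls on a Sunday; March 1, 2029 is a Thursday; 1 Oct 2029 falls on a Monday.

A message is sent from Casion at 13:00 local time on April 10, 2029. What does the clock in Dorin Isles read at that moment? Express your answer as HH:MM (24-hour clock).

1 September 2028 is a Friday, so the first Monday is September 4 and the fourth is September 25.
1 April 2029 is a Sunday, so the first Sunday is April 1 and the second is April 8.
Daylight saving runs 25 September 2028 – 8 April 2029; April 10, 2029 is outside that window, so Casion is on standard time at UTC−01:00.
13:00 Casion + 1h = 14:00 UTC.
1 March 2029 is a Thursday, so the first Saturday is March 3 and the fourth is March 24.
1 October 2029 is a Monday, so the first Friday is October 5 and the third is October 19.
At the standard offset (UTC−10:30), 14:00 UTC − 10h30m = 03:30 Dorin Isles standard time.
The standard-time date in Dorin Isles, April 10, 2029, falls between 24 March and 19 October, so daylight saving is in effect and Dorin Isles is at UTC−09:30.
14:00 UTC − 9h30m = 04:30 Dorin Isles.

04:30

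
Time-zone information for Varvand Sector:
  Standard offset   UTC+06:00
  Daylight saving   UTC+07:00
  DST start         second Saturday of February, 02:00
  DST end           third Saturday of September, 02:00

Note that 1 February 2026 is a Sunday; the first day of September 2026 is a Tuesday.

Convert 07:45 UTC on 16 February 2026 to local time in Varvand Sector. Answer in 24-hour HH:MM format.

1 February 2026 is a Sunday, so the first Saturday is February 7 and the second is February 14.
1 September 2026 is a Tuesday, so the first Saturday is September 5 and the third is September 19.
At the standard offset (UTC+06:00), 07:45 UTC + 6h = 13:45 Varvand Sector standard time.
The standard-time date in Varvand Sector, 16 February 2026, lies within the daylight-saving period (14 February – 19 September), so Varvand Sector is on daylight time, UTC+07:00.
07:45 UTC + 7h = 14:45 local.

14:45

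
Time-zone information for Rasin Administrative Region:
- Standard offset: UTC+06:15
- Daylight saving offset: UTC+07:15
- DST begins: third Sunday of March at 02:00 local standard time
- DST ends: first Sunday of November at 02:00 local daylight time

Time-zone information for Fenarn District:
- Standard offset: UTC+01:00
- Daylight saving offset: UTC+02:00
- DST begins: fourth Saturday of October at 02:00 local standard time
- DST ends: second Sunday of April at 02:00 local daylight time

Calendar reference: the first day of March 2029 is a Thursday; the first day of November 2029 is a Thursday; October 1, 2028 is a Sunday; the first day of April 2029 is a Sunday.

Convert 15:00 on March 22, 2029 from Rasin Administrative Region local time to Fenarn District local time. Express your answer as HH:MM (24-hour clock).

1 March 2029 is a Thursday, so the first Sunday is March 4 and the third is March 18.
1 November 2029 is a Thursday, so the first Sunday is November 4.
March 22, 2029 lies within the daylight-saving period (18 March – 4 November), so Rasin Administrative Region is on daylight time, UTC+07:15.
15:00 Rasin Administrative Region − 7h15m = 07:45 UTC.
1 October 2028 is a Sunday, so the first Saturday is October 7 and the fourth is October 28.
1 April 2029 is a Sunday, so the first Sunday is April 1 and the second is April 8.
At the standard offset (UTC+01:00), 07:45 UTC + 1h = 08:45 Fenarn District standard time.
The standard-time date in Fenarn District, March 22, 2029, lies within the daylight-saving period (28 October 2028 – 8 April 2029), so Fenarn District is on daylight time, UTC+02:00.
07:45 UTC + 2h = 09:45 Fenarn District.

09:45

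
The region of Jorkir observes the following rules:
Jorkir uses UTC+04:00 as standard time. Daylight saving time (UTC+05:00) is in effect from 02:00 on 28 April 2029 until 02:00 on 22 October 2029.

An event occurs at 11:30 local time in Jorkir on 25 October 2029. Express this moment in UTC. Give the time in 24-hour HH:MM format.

25 October 2029 does not fall between 28 April and 22 October, so daylight saving is not in effect and Jorkir is at UTC+04:00.
11:30 local − 4h = 07:30 UTC.

07:30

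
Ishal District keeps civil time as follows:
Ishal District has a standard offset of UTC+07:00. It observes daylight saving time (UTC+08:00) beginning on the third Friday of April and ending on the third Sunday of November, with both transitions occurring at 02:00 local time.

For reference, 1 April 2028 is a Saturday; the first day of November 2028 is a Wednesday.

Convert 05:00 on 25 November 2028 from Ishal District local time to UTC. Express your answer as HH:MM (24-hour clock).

1 April 2028 is a Saturday, so the first Friday is April 7 and the third is April 21.
1 November 2028 is a Wednesday, so the first Sunday is November 5 and the third is November 19.
25 November 2028 does not fall between 21 April and 19 November, so daylight saving is not in effect and Ishal District is at UTC+07:00.
05:00 local − 7h = 22:00 UTC (rolling into the previous day, 24 November 2028).

22:00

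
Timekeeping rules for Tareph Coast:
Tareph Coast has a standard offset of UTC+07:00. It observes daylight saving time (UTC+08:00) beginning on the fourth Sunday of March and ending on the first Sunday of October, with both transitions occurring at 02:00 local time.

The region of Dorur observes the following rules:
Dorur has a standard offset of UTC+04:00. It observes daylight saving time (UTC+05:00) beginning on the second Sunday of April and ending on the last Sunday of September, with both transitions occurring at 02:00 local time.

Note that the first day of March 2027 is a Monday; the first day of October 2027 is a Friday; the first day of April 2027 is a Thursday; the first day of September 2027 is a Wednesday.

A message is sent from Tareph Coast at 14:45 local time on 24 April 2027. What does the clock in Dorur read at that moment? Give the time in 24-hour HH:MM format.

11:45

1 March 2027 is a Monday, so the first Sunday is March 7 and the fourth is March 28.
1 October 2027 is a Friday, so the first Sunday is October 3.
Daylight saving runs 28 March – 3 October; 24 April 2027 is inside that window, so Tareph Coast is at UTC+08:00.
14:45 Tareph Coast − 8h = 06:45 UTC.
1 April 2027 is a Thursday, so the first Sunday is April 4 and the second is April 11.
1 September 2027 is a Wednesday, so Sundays fall on 5, 12, 19, 26; the last is September 26.
At the standard offset (UTC+04:00), 06:45 UTC + 4h = 10:45 Dorur standard time.
The standard-time date in Dorur, 24 April 2027, lies within the daylight-saving period (11 April – 26 September), so Dorur is on daylight time, UTC+05:00.
06:45 UTC + 5h = 11:45 Dorur.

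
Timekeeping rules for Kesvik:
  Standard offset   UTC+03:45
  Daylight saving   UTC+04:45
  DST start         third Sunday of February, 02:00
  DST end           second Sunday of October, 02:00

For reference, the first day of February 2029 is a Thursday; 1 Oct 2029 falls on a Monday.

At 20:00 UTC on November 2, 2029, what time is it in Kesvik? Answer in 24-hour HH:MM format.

23:45

1 February 2029 is a Thursday, so the first Sunday is February 4 and the third is February 18.
1 October 2029 is a Monday, so the first Sunday is October 7 and the second is October 14.
At the standard offset (UTC+03:45), 20:00 UTC + 3h45m = 23:45 Kesvik standard time.
The standard-time date in Kesvik, November 2, 2029, does not fall between 18 February and 14 October, so daylight saving is not in effect and Kesvik is at UTC+03:45.
20:00 UTC + 3h45m = 23:45 local.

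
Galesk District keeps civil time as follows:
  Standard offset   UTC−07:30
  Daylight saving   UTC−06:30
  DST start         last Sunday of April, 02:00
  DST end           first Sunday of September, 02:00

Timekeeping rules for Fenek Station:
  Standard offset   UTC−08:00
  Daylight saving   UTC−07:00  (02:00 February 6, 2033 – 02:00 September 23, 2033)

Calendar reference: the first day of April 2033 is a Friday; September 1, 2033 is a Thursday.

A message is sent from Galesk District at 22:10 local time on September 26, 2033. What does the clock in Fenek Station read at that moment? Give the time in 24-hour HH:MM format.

21:40

1 April 2033 is a Friday, so Sundays fall on 3, 10, 17, 24; the last is April 24.
1 September 2033 is a Thursday, so the first Sunday is September 4.
Daylight saving runs 24 April – 4 September; September 26, 2033 is outside that window, so Galesk District is on standard time at UTC−07:30.
22:10 Galesk District + 7h30m = 05:40 UTC (rolling into the next day, 27 September 2033).
At the standard offset (UTC−08:00), 05:40 UTC − 8h = 21:40 Fenek Station standard time (rolling into the previous day, 26 September 2033).
The standard-time date in Fenek Station, September 26, 2033, does not fall between 6 February and 23 September, so daylight saving is not in effect and Fenek Station is at UTC−08:00.
05:40 UTC − 8h = 21:40 Fenek Station (rolling into the previous day, 26 September 2033).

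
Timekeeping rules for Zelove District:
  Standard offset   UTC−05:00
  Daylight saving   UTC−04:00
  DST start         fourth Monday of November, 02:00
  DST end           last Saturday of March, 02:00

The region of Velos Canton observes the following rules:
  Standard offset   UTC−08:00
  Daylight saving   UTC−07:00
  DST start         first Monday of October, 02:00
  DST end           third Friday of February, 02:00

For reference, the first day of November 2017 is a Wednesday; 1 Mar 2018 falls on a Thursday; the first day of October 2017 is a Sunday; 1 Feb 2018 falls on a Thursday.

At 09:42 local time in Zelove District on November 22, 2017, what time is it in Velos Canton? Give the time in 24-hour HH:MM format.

07:42

1 November 2017 is a Wednesday, so the first Monday is November 6 and the fourth is November 27.
1 March 2018 is a Thursday, so Saturdays fall on 3, 10, 17, 24, 31; the last is March 31.
Daylight saving runs 27 November 2017 – 31 March 2018; November 22, 2017 is outside that window, so Zelove District is on standard time at UTC−05:00.
09:42 Zelove District + 5h = 14:42 UTC.
1 October 2017 is a Sunday, so the first Monday is October 2.
1 February 2018 is a Thursday, so the first Friday is February 2 and the third is February 16.
At the standard offset (UTC−08:00), 14:42 UTC − 8h = 06:42 Velos Canton standard time.
The standard-time date in Velos Canton, November 22, 2017, lies within the daylight-saving period (2 October 2017 – 16 February 2018), so Velos Canton is on daylight time, UTC−07:00.
14:42 UTC − 7h = 07:42 Velos Canton.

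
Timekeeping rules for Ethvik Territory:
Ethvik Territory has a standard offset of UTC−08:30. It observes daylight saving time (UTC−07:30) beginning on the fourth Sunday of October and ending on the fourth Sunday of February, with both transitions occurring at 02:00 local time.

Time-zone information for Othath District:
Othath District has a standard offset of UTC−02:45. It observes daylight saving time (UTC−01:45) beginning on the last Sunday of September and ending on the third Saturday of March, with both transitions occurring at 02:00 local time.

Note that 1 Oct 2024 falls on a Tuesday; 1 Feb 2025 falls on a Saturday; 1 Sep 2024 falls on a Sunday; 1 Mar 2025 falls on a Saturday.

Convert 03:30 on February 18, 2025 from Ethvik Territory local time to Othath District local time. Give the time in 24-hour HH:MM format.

1 October 2024 is a Tuesday, so the first Sunday is October 6 and the fourth is October 27.
1 February 2025 is a Saturday, so the first Sunday is February 2 and the fourth is February 23.
Daylight saving runs 27 October 2024 – 23 February 2025; February 18, 2025 is inside that window, so Ethvik Territory is at UTC−07:30.
03:30 Ethvik Territory + 7h30m = 11:00 UTC.
1 September 2024 is a Sunday, so Sundays fall on 1, 8, 15, 22, 29; the last is September 29.
1 March 2025 is a Saturday, so the first Saturday is March 1 and the third is March 15.
At the standard offset (UTC−02:45), 11:00 UTC − 2h45m = 08:15 Othath District standard time.
The standard-time date in Othath District, February 18, 2025, falls between 29 September 2024 and 15 March 2025, so daylight saving is in effect and Othath District is at UTC−01:45.
11:00 UTC − 1h45m = 09:15 Othath District.

09:15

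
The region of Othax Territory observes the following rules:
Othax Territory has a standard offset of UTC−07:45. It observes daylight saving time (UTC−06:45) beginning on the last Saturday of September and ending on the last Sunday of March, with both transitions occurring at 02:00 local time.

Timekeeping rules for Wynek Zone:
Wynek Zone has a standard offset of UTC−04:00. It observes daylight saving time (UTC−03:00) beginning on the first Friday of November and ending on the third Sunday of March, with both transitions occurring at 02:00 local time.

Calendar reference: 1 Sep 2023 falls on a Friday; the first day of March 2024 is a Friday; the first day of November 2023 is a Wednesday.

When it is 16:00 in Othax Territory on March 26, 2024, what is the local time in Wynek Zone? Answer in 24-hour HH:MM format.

18:45

1 September 2023 is a Friday, so Saturdays fall on 2, 9, 16, 23, 30; the last is September 30.
1 March 2024 is a Friday, so Sundays fall on 3, 10, 17, 24, 31; the last is March 31.
Daylight saving runs 30 September 2023 – 31 March 2024; March 26, 2024 is inside that window, so Othax Territory is at UTC−06:45.
16:00 Othax Territory + 6h45m = 22:45 UTC.
1 November 2023 is a Wednesday, so the first Friday is November 3.
1 March 2024 is a Friday, so the first Sunday is March 3 and the third is March 17.
At the standard offset (UTC−04:00), 22:45 UTC − 4h = 18:45 Wynek Zone standard time.
Daylight saving runs 3 November 2023 – 17 March 2024; the standard-time date in Wynek Zone, March 26, 2024, is outside that window, so Wynek Zone is on standard time at UTC−04:00.
22:45 UTC − 4h = 18:45 Wynek Zone.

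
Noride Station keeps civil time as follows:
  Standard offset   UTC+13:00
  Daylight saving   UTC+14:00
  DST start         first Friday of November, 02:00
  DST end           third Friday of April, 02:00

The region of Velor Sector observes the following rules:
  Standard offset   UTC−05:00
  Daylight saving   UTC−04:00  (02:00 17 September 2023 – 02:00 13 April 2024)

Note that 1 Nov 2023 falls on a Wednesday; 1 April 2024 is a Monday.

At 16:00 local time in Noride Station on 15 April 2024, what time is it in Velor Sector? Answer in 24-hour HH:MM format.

1 November 2023 is a Wednesday, so the first Friday is November 3.
1 April 2024 is a Monday, so the first Friday is April 5 and the third is April 19.
15 April 2024 lies within the daylight-saving period (3 November 2023 – 19 April 2024), so Noride Station is on daylight time, UTC+14:00.
16:00 Noride Station − 14h = 02:00 UTC.
At the standard offset (UTC−05:00), 02:00 UTC − 5h = 21:00 Velor Sector standard time (rolling into the previous day, 14 April 2024).
Daylight saving runs 17 September 2023 – 13 April 2024; the standard-time date in Velor Sector, 14 April 2024, is outside that window, so Velor Sector is on standard time at UTC−05:00.
02:00 UTC − 5h = 21:00 Velor Sector (rolling into the previous day, 14 April 2024).

21:00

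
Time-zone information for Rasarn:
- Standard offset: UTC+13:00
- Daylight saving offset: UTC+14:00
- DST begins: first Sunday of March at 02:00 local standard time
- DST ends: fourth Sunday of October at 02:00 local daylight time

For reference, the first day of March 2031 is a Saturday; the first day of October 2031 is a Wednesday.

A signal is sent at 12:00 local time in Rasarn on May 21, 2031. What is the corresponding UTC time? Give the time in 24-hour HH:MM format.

1 March 2031 is a Saturday, so the first Sunday is March 2.
1 October 2031 is a Wednesday, so the first Sunday is October 5 and the fourth is October 26.
May 21, 2031 falls between 2 March and 26 October, so daylight saving is in effect and Rasarn is at UTC+14:00.
12:00 local − 14h = 22:00 UTC (rolling into the previous day, 20 May 2031).

22:00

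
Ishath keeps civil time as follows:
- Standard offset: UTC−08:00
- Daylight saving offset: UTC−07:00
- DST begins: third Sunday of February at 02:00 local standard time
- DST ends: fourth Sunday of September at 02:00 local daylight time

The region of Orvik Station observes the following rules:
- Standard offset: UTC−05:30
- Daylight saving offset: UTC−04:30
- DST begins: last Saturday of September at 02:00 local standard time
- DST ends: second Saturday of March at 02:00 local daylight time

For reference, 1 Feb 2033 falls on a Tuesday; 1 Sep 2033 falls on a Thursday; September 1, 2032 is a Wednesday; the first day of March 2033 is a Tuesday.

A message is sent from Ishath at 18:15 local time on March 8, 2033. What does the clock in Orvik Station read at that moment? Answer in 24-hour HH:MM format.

20:45

1 February 2033 is a Tuesday, so the first Sunday is February 6 and the third is February 20.
1 September 2033 is a Thursday, so the first Sunday is September 4 and the fourth is September 25.
Daylight saving runs 20 February – 25 September; March 8, 2033 is inside that window, so Ishath is at UTC−07:00.
18:15 Ishath + 7h = 01:15 UTC (rolling into the next day, 9 March 2033).
1 September 2032 is a Wednesday, so Saturdays fall on 4, 11, 18, 25; the last is September 25.
1 March 2033 is a Tuesday, so the first Saturday is March 5 and the second is March 12.
At the standard offset (UTC−05:30), 01:15 UTC − 5h30m = 19:45 Orvik Station standard time (rolling into the previous day, 8 March 2033).
Daylight saving runs 25 September 2032 – 12 March 2033; the standard-time date in Orvik Station, March 8, 2033, is inside that window, so Orvik Station is at UTC−04:30.
01:15 UTC − 4h30m = 20:45 Orvik Station (rolling into the previous day, 8 March 2033).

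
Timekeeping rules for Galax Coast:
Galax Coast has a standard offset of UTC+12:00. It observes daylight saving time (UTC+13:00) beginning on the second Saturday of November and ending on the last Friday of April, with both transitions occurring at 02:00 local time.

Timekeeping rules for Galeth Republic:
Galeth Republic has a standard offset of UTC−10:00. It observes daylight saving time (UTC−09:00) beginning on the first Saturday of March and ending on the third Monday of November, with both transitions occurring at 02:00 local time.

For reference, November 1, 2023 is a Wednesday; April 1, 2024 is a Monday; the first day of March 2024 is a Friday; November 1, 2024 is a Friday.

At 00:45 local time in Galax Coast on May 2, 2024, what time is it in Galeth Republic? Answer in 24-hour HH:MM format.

03:45

1 November 2023 is a Wednesday, so the first Saturday is November 4 and the second is November 11.
1 April 2024 is a Monday, so Fridays fall on 5, 12, 19, 26; the last is April 26.
May 2, 2024 does not fall between 11 November 2023 and 26 April 2024, so daylight saving is not in effect and Galax Coast is at UTC+12:00.
00:45 Galax Coast − 12h = 12:45 UTC (rolling into the previous day, 1 May 2024).
1 March 2024 is a Friday, so the first Saturday is March 2.
1 November 2024 is a Friday, so the first Monday is November 4 and the third is November 18.
At the standard offset (UTC−10:00), 12:45 UTC − 10h = 02:45 Galeth Republic standard time.
Daylight saving runs 2 March – 18 November; the standard-time date in Galeth Republic, May 1, 2024, is inside that window, so Galeth Republic is at UTC−09:00.
12:45 UTC − 9h = 03:45 Galeth Republic.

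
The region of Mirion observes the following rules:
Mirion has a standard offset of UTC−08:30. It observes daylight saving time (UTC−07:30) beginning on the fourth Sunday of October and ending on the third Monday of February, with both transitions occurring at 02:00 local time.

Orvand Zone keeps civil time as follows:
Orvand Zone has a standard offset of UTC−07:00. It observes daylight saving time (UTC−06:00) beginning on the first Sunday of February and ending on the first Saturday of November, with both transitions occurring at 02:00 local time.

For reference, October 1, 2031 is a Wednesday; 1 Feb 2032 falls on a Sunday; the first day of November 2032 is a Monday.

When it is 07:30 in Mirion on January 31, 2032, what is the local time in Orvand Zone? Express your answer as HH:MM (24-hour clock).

1 October 2031 is a Wednesday, so the first Sunday is October 5 and the fourth is October 26.
1 February 2032 is a Sunday, so the first Monday is February 2 and the third is February 16.
January 31, 2032 lies within the daylight-saving period (26 October 2031 – 16 February 2032), so Mirion is on daylight time, UTC−07:30.
07:30 Mirion + 7h30m = 15:00 UTC.
1 February 2032 is a Sunday, so the first Sunday is February 1.
1 November 2032 is a Monday, so the first Saturday is November 6.
At the standard offset (UTC−07:00), 15:00 UTC − 7h = 08:00 Orvand Zone standard time.
The standard-time date in Orvand Zone, January 31, 2032, does not fall between 1 February and 6 November, so daylight saving is not in effect and Orvand Zone is at UTC−07:00.
15:00 UTC − 7h = 08:00 Orvand Zone.

08:00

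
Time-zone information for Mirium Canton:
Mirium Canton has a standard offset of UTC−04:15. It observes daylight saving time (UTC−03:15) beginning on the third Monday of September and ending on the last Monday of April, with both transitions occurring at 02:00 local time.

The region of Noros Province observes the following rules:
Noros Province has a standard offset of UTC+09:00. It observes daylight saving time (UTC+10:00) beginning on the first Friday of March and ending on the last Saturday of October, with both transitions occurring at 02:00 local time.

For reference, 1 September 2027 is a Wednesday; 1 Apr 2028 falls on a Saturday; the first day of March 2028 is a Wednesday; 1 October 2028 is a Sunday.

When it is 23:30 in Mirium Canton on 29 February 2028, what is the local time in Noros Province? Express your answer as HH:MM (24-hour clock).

1 September 2027 is a Wednesday, so the first Monday is September 6 and the third is September 20.
1 April 2028 is a Saturday, so Mondays fall on 3, 10, 17, 24; the last is April 24.
29 February 2028 falls between 20 September 2027 and 24 April 2028, so daylight saving is in effect and Mirium Canton is at UTC−03:15.
23:30 Mirium Canton + 3h15m = 02:45 UTC (rolling into the next day, 1 March 2028).
1 March 2028 is a Wednesday, so the first Friday is March 3.
1 October 2028 is a Sunday, so Saturdays fall on 7, 14, 21, 28; the last is October 28.
At the standard offset (UTC+09:00), 02:45 UTC + 9h = 11:45 Noros Province standard time.
The standard-time date in Noros Province, 1 March 2028, is outside the daylight-saving period (3 March – 28 October), so Noros Province is on standard time, UTC+09:00.
02:45 UTC + 9h = 11:45 Noros Province.

11:45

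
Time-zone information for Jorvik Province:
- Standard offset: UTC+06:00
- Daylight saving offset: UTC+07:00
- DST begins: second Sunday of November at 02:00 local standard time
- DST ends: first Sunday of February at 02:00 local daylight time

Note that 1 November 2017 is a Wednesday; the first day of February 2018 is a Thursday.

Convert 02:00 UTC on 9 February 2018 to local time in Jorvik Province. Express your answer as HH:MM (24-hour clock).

08:00

1 November 2017 is a Wednesday, so the first Sunday is November 5 and the second is November 12.
1 February 2018 is a Thursday, so the first Sunday is February 4.
At the standard offset (UTC+06:00), 02:00 UTC + 6h = 08:00 Jorvik Province standard time.
The standard-time date in Jorvik Province, 9 February 2018, is outside the daylight-saving period (12 November 2017 – 4 February 2018), so Jorvik Province is on standard time, UTC+06:00.
02:00 UTC + 6h = 08:00 local.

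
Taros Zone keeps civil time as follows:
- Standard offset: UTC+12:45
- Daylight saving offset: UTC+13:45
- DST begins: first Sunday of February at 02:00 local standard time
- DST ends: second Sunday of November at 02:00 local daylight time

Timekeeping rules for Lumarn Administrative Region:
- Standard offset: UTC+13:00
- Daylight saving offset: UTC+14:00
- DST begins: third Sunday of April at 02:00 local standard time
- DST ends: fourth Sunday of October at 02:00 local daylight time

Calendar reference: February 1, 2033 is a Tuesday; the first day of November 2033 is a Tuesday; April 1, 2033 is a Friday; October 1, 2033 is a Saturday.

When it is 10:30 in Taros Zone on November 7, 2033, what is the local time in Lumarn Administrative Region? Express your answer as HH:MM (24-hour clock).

1 February 2033 is a Tuesday, so the first Sunday is February 6.
1 November 2033 is a Tuesday, so the first Sunday is November 6 and the second is November 13.
November 7, 2033 lies within the daylight-saving period (6 February – 13 November), so Taros Zone is on daylight time, UTC+13:45.
10:30 Taros Zone − 13h45m = 20:45 UTC (rolling into the previous day, 6 November 2033).
1 April 2033 is a Friday, so the first Sunday is April 3 and the third is April 17.
1 October 2033 is a Saturday, so the first Sunday is October 2 and the fourth is October 23.
At the standard offset (UTC+13:00), 20:45 UTC + 13h = 09:45 Lumarn Administrative Region standard time (rolling into the next day, 7 November 2033).
The standard-time date in Lumarn Administrative Region, November 7, 2033, is outside the daylight-saving period (17 April – 23 October), so Lumarn Administrative Region is on standard time, UTC+13:00.
20:45 UTC + 13h = 09:45 Lumarn Administrative Region (rolling into the next day, 7 November 2033).

09:45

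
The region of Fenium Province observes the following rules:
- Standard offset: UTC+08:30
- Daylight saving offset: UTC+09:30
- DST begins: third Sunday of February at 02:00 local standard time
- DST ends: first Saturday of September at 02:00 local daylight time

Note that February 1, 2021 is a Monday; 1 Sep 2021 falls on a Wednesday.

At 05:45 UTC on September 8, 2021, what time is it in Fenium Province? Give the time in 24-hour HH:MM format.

1 February 2021 is a Monday, so the first Sunday is February 7 and the third is February 21.
1 September 2021 is a Wednesday, so the first Saturday is September 4.
At the standard offset (UTC+08:30), 05:45 UTC + 8h30m = 14:15 Fenium Province standard time.
The standard-time date in Fenium Province, September 8, 2021, does not fall between 21 February and 4 September, so daylight saving is not in effect and Fenium Province is at UTC+08:30.
05:45 UTC + 8h30m = 14:15 local.

14:15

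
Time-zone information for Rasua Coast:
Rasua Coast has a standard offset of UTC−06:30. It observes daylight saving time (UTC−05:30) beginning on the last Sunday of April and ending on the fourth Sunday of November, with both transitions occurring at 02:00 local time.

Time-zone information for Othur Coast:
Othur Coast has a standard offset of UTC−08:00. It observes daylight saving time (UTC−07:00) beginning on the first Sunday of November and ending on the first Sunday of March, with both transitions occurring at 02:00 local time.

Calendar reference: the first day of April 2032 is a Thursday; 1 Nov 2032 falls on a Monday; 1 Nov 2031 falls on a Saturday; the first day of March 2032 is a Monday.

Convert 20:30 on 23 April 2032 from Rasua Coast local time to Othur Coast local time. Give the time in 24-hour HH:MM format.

1 April 2032 is a Thursday, so Sundays fall on 4, 11, 18, 25; the last is April 25.
1 November 2032 is a Monday, so the first Sunday is November 7 and the fourth is November 28.
23 April 2032 does not fall between 25 April and 28 November, so daylight saving is not in effect and Rasua Coast is at UTC−06:30.
20:30 Rasua Coast + 6h30m = 03:00 UTC (rolling into the next day, 24 April 2032).
1 November 2031 is a Saturday, so the first Sunday is November 2.
1 March 2032 is a Monday, so the first Sunday is March 7.
At the standard offset (UTC−08:00), 03:00 UTC − 8h = 19:00 Othur Coast standard time (rolling into the previous day, 23 April 2032).
The standard-time date in Othur Coast, 23 April 2032, does not fall between 2 November 2031 and 7 March 2032, so daylight saving is not in effect and Othur Coast is at UTC−08:00.
03:00 UTC − 8h = 19:00 Othur Coast (rolling into the previous day, 23 April 2032).

19:00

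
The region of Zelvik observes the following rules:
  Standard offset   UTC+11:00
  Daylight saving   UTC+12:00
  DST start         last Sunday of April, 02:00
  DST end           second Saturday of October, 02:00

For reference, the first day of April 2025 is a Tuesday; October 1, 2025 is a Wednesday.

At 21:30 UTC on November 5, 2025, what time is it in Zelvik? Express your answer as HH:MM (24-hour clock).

08:30

1 April 2025 is a Tuesday, so Sundays fall on 6, 13, 20, 27; the last is April 27.
1 October 2025 is a Wednesday, so the first Saturday is October 4 and the second is October 11.
At the standard offset (UTC+11:00), 21:30 UTC + 11h = 08:30 Zelvik standard time (rolling into the next day, 6 November 2025).
Daylight saving runs 27 April – 11 October; the standard-time date in Zelvik, November 6, 2025, is outside that window, so Zelvik is on standard time at UTC+11:00.
21:30 UTC + 11h = 08:30 local (rolling into the next day, 6 November 2025).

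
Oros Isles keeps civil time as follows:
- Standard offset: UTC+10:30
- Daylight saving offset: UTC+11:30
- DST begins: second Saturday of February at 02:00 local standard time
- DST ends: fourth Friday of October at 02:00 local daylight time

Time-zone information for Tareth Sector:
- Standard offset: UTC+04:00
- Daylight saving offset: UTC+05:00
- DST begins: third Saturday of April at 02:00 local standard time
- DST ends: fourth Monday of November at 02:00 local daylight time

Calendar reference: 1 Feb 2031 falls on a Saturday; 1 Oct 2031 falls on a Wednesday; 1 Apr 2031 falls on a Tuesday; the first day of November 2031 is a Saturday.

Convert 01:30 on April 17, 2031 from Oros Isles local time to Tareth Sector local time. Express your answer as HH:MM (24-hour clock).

18:00

1 February 2031 is a Saturday, so the first Saturday is February 1 and the second is February 8.
1 October 2031 is a Wednesday, so the first Friday is October 3 and the fourth is October 24.
April 17, 2031 lies within the daylight-saving period (8 February – 24 October), so Oros Isles is on daylight time, UTC+11:30.
01:30 Oros Isles − 11h30m = 14:00 UTC (rolling into the previous day, 16 April 2031).
1 April 2031 is a Tuesday, so the first Saturday is April 5 and the third is April 19.
1 November 2031 is a Saturday, so the first Monday is November 3 and the fourth is November 24.
At the standard offset (UTC+04:00), 14:00 UTC + 4h = 18:00 Tareth Sector standard time.
The standard-time date in Tareth Sector, April 16, 2031, does not fall between 19 April and 24 November, so daylight saving is not in effect and Tareth Sector is at UTC+04:00.
14:00 UTC + 4h = 18:00 Tareth Sector.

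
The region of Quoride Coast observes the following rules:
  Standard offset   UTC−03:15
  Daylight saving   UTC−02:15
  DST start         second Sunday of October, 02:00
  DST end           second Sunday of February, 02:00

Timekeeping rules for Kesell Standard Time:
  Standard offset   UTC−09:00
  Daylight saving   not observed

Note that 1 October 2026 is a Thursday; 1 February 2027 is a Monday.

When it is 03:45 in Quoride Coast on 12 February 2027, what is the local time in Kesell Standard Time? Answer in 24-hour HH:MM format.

1 October 2026 is a Thursday, so the first Sunday is October 4 and the second is October 11.
1 February 2027 is a Monday, so the first Sunday is February 7 and the second is February 14.
12 February 2027 falls between 11 October 2026 and 14 February 2027, so daylight saving is in effect and Quoride Coast is at UTC−02:15.
03:45 Quoride Coast + 2h15m = 06:00 UTC.
Kesell Standard Time has no daylight saving, so its offset is UTC−09:00 year-round.
06:00 UTC − 9h = 21:00 Kesell Standard Time (rolling into the previous day, 11 February 2027).

21:00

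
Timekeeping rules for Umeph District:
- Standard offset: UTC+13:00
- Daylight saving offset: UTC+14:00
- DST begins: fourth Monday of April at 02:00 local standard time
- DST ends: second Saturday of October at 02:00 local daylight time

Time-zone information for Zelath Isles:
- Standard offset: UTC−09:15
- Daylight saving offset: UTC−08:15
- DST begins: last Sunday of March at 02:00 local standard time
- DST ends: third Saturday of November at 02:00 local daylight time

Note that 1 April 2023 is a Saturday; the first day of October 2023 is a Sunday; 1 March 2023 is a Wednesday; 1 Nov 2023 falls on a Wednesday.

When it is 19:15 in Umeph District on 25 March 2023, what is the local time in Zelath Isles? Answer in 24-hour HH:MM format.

21:00

1 April 2023 is a Saturday, so the first Monday is April 3 and the fourth is April 24.
1 October 2023 is a Sunday, so the first Saturday is October 7 and the second is October 14.
Daylight saving runs 24 April – 14 October; 25 March 2023 is outside that window, so Umeph District is on standard time at UTC+13:00.
19:15 Umeph District − 13h = 06:15 UTC.
1 March 2023 is a Wednesday, so Sundays fall on 5, 12, 19, 26; the last is March 26.
1 November 2023 is a Wednesday, so the first Saturday is November 4 and the third is November 18.
At the standard offset (UTC−09:15), 06:15 UTC − 9h15m = 21:00 Zelath Isles standard time (rolling into the previous day, 24 March 2023).
Daylight saving runs 26 March – 18 November; the standard-time date in Zelath Isles, 24 March 2023, is outside that window, so Zelath Isles is on standard time at UTC−09:15.
06:15 UTC − 9h15m = 21:00 Zelath Isles (rolling into the previous day, 24 March 2023).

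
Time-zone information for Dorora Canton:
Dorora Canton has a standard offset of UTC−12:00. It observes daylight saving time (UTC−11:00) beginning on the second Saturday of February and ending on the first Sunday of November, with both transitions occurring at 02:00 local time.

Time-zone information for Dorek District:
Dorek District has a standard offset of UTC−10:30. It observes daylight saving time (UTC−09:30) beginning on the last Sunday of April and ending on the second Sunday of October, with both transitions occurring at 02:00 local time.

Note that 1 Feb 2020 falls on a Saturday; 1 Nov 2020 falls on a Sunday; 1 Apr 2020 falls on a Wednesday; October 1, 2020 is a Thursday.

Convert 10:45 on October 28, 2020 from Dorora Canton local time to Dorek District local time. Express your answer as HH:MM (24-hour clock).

1 February 2020 is a Saturday, so the first Saturday is February 1 and the second is February 8.
1 November 2020 is a Sunday, so the first Sunday is November 1.
Daylight saving runs 8 February – 1 November; October 28, 2020 is inside that window, so Dorora Canton is at UTC−11:00.
10:45 Dorora Canton + 11h = 21:45 UTC.
1 April 2020 is a Wednesday, so Sundays fall on 5, 12, 19, 26; the last is April 26.
1 October 2020 is a Thursday, so the first Sunday is October 4 and the second is October 11.
At the standard offset (UTC−10:30), 21:45 UTC − 10h30m = 11:15 Dorek District standard time.
Daylight saving runs 26 April – 11 October; the standard-time date in Dorek District, October 28, 2020, is outside that window, so Dorek District is on standard time at UTC−10:30.
21:45 UTC − 10h30m = 11:15 Dorek District.

11:15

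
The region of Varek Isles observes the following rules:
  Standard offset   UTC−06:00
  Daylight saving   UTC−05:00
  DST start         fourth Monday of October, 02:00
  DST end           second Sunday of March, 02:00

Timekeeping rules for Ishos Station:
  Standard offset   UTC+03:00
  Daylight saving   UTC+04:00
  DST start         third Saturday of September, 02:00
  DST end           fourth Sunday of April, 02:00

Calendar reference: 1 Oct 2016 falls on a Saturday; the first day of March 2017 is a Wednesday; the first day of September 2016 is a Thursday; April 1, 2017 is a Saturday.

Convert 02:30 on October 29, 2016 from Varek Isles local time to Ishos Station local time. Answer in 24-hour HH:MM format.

1 October 2016 is a Saturday, so the first Monday is October 3 and the fourth is October 24.
1 March 2017 is a Wednesday, so the first Sunday is March 5 and the second is March 12.
Daylight saving runs 24 October 2016 – 12 March 2017; October 29, 2016 is inside that window, so Varek Isles is at UTC−05:00.
02:30 Varek Isles + 5h = 07:30 UTC.
1 September 2016 is a Thursday, so the first Saturday is September 3 and the third is September 17.
1 April 2017 is a Saturday, so the first Sunday is April 2 and the fourth is April 23.
At the standard offset (UTC+03:00), 07:30 UTC + 3h = 10:30 Ishos Station standard time.
The standard-time date in Ishos Station, October 29, 2016, lies within the daylight-saving period (17 September 2016 – 23 April 2017), so Ishos Station is on daylight time, UTC+04:00.
07:30 UTC + 4h = 11:30 Ishos Station.

11:30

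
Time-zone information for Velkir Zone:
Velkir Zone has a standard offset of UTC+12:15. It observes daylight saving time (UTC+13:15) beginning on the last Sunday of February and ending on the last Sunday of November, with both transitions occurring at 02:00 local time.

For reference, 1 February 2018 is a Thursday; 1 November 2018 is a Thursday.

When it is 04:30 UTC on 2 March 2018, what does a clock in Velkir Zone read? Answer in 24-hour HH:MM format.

1 February 2018 is a Thursday, so Sundays fall on 4, 11, 18, 25; the last is February 25.
1 November 2018 is a Thursday, so Sundays fall on 4, 11, 18, 25; the last is November 25.
At the standard offset (UTC+12:15), 04:30 UTC + 12h15m = 16:45 Velkir Zone standard time.
The standard-time date in Velkir Zone, 2 March 2018, falls between 25 February and 25 November, so daylight saving is in effect and Velkir Zone is at UTC+13:15.
04:30 UTC + 13h15m = 17:45 local.

17:45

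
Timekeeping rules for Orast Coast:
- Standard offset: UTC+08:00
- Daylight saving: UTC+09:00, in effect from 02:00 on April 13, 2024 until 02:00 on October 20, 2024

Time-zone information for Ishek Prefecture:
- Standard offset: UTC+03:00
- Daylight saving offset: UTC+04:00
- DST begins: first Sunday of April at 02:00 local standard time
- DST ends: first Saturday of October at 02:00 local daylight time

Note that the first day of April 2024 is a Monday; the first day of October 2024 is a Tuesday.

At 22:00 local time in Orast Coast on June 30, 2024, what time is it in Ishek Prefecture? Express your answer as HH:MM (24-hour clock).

Daylight saving runs 13 April – 20 October; June 30, 2024 is inside that window, so Orast Coast is at UTC+09:00.
22:00 Orast Coast − 9h = 13:00 UTC.
1 April 2024 is a Monday, so the first Sunday is April 7.
1 October 2024 is a Tuesday, so the first Saturday is October 5.
At the standard offset (UTC+03:00), 13:00 UTC + 3h = 16:00 Ishek Prefecture standard time.
The standard-time date in Ishek Prefecture, June 30, 2024, lies within the daylight-saving period (7 April – 5 October), so Ishek Prefecture is on daylight time, UTC+04:00.
13:00 UTC + 4h = 17:00 Ishek Prefecture.

17:00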